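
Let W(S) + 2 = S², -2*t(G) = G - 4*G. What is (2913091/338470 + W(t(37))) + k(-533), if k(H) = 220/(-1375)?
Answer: 10447542133/3384700 ≈ 3086.7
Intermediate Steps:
k(H) = -4/25 (k(H) = 220*(-1/1375) = -4/25)
t(G) = 3*G/2 (t(G) = -(G - 4*G)/2 = -(-3)*G/2 = 3*G/2)
W(S) = -2 + S²
(2913091/338470 + W(t(37))) + k(-533) = (2913091/338470 + (-2 + ((3/2)*37)²)) - 4/25 = (2913091*(1/338470) + (-2 + (111/2)²)) - 4/25 = (2913091/338470 + (-2 + 12321/4)) - 4/25 = (2913091/338470 + 12313/4) - 4/25 = 2089616737/676940 - 4/25 = 10447542133/3384700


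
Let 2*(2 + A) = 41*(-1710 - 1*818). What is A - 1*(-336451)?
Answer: 284625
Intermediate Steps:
A = -51826 (A = -2 + (41*(-1710 - 1*818))/2 = -2 + (41*(-1710 - 818))/2 = -2 + (41*(-2528))/2 = -2 + (½)*(-103648) = -2 - 51824 = -51826)
A - 1*(-336451) = -51826 - 1*(-336451) = -51826 + 336451 = 284625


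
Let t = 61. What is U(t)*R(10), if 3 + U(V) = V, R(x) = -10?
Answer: -580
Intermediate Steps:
U(V) = -3 + V
U(t)*R(10) = (-3 + 61)*(-10) = 58*(-10) = -580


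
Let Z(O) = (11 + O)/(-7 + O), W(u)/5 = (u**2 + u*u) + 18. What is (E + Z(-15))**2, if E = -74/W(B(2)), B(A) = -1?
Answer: 94249/302500 ≈ 0.31157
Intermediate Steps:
W(u) = 90 + 10*u**2 (W(u) = 5*((u**2 + u*u) + 18) = 5*((u**2 + u**2) + 18) = 5*(2*u**2 + 18) = 5*(18 + 2*u**2) = 90 + 10*u**2)
Z(O) = (11 + O)/(-7 + O)
E = -37/50 (E = -74/(90 + 10*(-1)**2) = -74/(90 + 10*1) = -74/(90 + 10) = -74/100 = -74*1/100 = -37/50 ≈ -0.74000)
(E + Z(-15))**2 = (-37/50 + (11 - 15)/(-7 - 15))**2 = (-37/50 - 4/(-22))**2 = (-37/50 - 1/22*(-4))**2 = (-37/50 + 2/11)**2 = (-307/550)**2 = 94249/302500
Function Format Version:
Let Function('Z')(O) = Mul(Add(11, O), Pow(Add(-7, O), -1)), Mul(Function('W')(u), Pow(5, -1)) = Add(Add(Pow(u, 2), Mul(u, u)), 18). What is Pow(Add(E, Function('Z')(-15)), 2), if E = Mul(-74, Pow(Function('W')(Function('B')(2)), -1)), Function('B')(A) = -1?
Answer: Rational(94249, 302500) ≈ 0.31157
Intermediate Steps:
Function('W')(u) = Add(90, Mul(10, Pow(u, 2))) (Function('W')(u) = Mul(5, Add(Add(Pow(u, 2), Mul(u, u)), 18)) = Mul(5, Add(Add(Pow(u, 2), Pow(u, 2)), 18)) = Mul(5, Add(Mul(2, Pow(u, 2)), 18)) = Mul(5, Add(18, Mul(2, Pow(u, 2)))) = Add(90, Mul(10, Pow(u, 2))))
Function('Z')(O) = Mul(Pow(Add(-7, O), -1), Add(11, O))
E = Rational(-37, 50) (E = Mul(-74, Pow(Add(90, Mul(10, Pow(-1, 2))), -1)) = Mul(-74, Pow(Add(90, Mul(10, 1)), -1)) = Mul(-74, Pow(Add(90, 10), -1)) = Mul(-74, Pow(100, -1)) = Mul(-74, Rational(1, 100)) = Rational(-37, 50) ≈ -0.74000)
Pow(Add(E, Function('Z')(-15)), 2) = Pow(Add(Rational(-37, 50), Mul(Pow(Add(-7, -15), -1), Add(11, -15))), 2) = Pow(Add(Rational(-37, 50), Mul(Pow(-22, -1), -4)), 2) = Pow(Add(Rational(-37, 50), Mul(Rational(-1, 22), -4)), 2) = Pow(Add(Rational(-37, 50), Rational(2, 11)), 2) = Pow(Rational(-307, 550), 2) = Rational(94249, 302500)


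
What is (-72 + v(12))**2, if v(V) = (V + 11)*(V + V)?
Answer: 230400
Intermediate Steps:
v(V) = 2*V*(11 + V) (v(V) = (11 + V)*(2*V) = 2*V*(11 + V))
(-72 + v(12))**2 = (-72 + 2*12*(11 + 12))**2 = (-72 + 2*12*23)**2 = (-72 + 552)**2 = 480**2 = 230400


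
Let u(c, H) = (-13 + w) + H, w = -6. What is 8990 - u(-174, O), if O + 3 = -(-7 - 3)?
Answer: 9002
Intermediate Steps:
O = 7 (O = -3 - (-7 - 3) = -3 - 1*(-10) = -3 + 10 = 7)
u(c, H) = -19 + H (u(c, H) = (-13 - 6) + H = -19 + H)
8990 - u(-174, O) = 8990 - (-19 + 7) = 8990 - 1*(-12) = 8990 + 12 = 9002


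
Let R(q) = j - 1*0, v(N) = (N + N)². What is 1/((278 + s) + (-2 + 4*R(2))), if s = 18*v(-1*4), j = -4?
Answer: 1/1412 ≈ 0.00070821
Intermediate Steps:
v(N) = 4*N² (v(N) = (2*N)² = 4*N²)
R(q) = -4 (R(q) = -4 - 1*0 = -4 + 0 = -4)
s = 1152 (s = 18*(4*(-1*4)²) = 18*(4*(-4)²) = 18*(4*16) = 18*64 = 1152)
1/((278 + s) + (-2 + 4*R(2))) = 1/((278 + 1152) + (-2 + 4*(-4))) = 1/(1430 + (-2 - 16)) = 1/(1430 - 18) = 1/1412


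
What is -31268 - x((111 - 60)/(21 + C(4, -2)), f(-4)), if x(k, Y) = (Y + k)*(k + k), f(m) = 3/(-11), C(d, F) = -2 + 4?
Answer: -181998676/5819 ≈ -31277.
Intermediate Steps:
C(d, F) = 2
f(m) = -3/11 (f(m) = 3*(-1/11) = -3/11)
x(k, Y) = 2*k*(Y + k) (x(k, Y) = (Y + k)*(2*k) = 2*k*(Y + k))
-31268 - x((111 - 60)/(21 + C(4, -2)), f(-4)) = -31268 - 2*(111 - 60)/(21 + 2)*(-3/11 + (111 - 60)/(21 + 2)) = -31268 - 2*51/23*(-3/11 + 51/23) = -31268 - 2*51*(1/23)*(-3/11 + 51*(1/23)) = -31268 - 2*51*(-3/11 + 51/23)/23 = -31268 - 2*51*492/(23*253) = -31268 - 1*50184/5819 = -31268 - 50184/5819 = -181998676/5819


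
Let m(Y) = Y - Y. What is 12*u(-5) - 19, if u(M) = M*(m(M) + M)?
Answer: 281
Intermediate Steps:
m(Y) = 0
u(M) = M**2 (u(M) = M*(0 + M) = M*M = M**2)
12*u(-5) - 19 = 12*(-5)**2 - 19 = 12*25 - 19 = 300 - 19 = 281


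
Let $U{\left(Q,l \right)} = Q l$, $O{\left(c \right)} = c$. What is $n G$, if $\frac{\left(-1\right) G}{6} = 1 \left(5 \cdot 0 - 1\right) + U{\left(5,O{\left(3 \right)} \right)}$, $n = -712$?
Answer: $59808$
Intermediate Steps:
$G = -84$ ($G = - 6 \left(1 \left(5 \cdot 0 - 1\right) + 5 \cdot 3\right) = - 6 \left(1 \left(0 - 1\right) + 15\right) = - 6 \left(1 \left(-1\right) + 15\right) = - 6 \left(-1 + 15\right) = \left(-6\right) 14 = -84$)
$n G = \left(-712\right) \left(-84\right) = 59808$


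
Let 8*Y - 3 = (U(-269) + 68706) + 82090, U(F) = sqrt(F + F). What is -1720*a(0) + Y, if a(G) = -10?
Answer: 288399/8 + I*sqrt(538)/8 ≈ 36050.0 + 2.8994*I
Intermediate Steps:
U(F) = sqrt(2)*sqrt(F) (U(F) = sqrt(2*F) = sqrt(2)*sqrt(F))
Y = 150799/8 + I*sqrt(538)/8 (Y = 3/8 + ((sqrt(2)*sqrt(-269) + 68706) + 82090)/8 = 3/8 + ((sqrt(2)*(I*sqrt(269)) + 68706) + 82090)/8 = 3/8 + ((I*sqrt(538) + 68706) + 82090)/8 = 3/8 + ((68706 + I*sqrt(538)) + 82090)/8 = 3/8 + (150796 + I*sqrt(538))/8 = 3/8 + (37699/2 + I*sqrt(538)/8) = 150799/8 + I*sqrt(538)/8 ≈ 18850.0 + 2.8994*I)
-1720*a(0) + Y = -1720*(-10) + (150799/8 + I*sqrt(538)/8) = 17200 + (150799/8 + I*sqrt(538)/8) = 288399/8 + I*sqrt(538)/8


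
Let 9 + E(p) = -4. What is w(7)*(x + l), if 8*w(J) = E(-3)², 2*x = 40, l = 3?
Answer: 3887/8 ≈ 485.88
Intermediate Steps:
E(p) = -13 (E(p) = -9 - 4 = -13)
x = 20 (x = (½)*40 = 20)
w(J) = 169/8 (w(J) = (⅛)*(-13)² = (⅛)*169 = 169/8)
w(7)*(x + l) = 169*(20 + 3)/8 = (169/8)*23 = 3887/8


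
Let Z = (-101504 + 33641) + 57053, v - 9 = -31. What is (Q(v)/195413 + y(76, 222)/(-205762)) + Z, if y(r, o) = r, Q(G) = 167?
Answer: -217327309505497/20104284853 ≈ -10810.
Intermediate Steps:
v = -22 (v = 9 - 31 = -22)
Z = -10810 (Z = -67863 + 57053 = -10810)
(Q(v)/195413 + y(76, 222)/(-205762)) + Z = (167/195413 + 76/(-205762)) - 10810 = (167*(1/195413) + 76*(-1/205762)) - 10810 = (167/195413 - 38/102881) - 10810 = 9755433/20104284853 - 10810 = -217327309505497/20104284853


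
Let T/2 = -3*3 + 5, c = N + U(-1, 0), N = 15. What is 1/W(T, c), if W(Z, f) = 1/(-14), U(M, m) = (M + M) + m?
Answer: -14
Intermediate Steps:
U(M, m) = m + 2*M (U(M, m) = 2*M + m = m + 2*M)
c = 13 (c = 15 + (0 + 2*(-1)) = 15 + (0 - 2) = 15 - 2 = 13)
T = -8 (T = 2*(-3*3 + 5) = 2*(-9 + 5) = 2*(-4) = -8)
W(Z, f) = -1/14
1/W(T, c) = 1/(-1/14) = -14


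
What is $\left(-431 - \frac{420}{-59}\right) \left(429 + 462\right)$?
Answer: $- \frac{22283019}{59} \approx -3.7768 \cdot 10^{5}$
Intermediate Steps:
$\left(-431 - \frac{420}{-59}\right) \left(429 + 462\right) = \left(-431 - - \frac{420}{59}\right) 891 = \left(-431 + \frac{420}{59}\right) 891 = \left(- \frac{25009}{59}\right) 891 = - \frac{22283019}{59}$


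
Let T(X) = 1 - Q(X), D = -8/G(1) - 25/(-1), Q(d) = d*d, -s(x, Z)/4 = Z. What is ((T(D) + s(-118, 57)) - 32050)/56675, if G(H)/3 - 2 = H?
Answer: -2661526/4590675 ≈ -0.57977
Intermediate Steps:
G(H) = 6 + 3*H
s(x, Z) = -4*Z
Q(d) = d²
D = 217/9 (D = -8/(6 + 3*1) - 25/(-1) = -8/(6 + 3) - 25*(-1) = -8/9 + 25 = 217/9 ≈ 24.111)
T(X) = 1 - X²
((T(D) + s(-118, 57)) - 32050)/56675 = (((1 - (217/9)²) - 4*57) - 32050)/56675 = (((1 - 1*47089/81) - 228) - 32050)*(1/56675) = (((1 - 47089/81) - 228) - 32050)*(1/56675) = ((-47008/81 - 228) - 32050)*(1/56675) = (-65476/81 - 32050)*(1/56675) = -2661526/81*1/56675 = -2661526/4590675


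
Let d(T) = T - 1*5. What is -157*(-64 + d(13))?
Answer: 8792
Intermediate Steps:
d(T) = -5 + T (d(T) = T - 5 = -5 + T)
-157*(-64 + d(13)) = -157*(-64 + (-5 + 13)) = -157*(-64 + 8) = -157*(-56) = 8792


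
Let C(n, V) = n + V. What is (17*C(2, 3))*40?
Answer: 3400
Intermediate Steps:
C(n, V) = V + n
(17*C(2, 3))*40 = (17*(3 + 2))*40 = (17*5)*40 = 85*40 = 3400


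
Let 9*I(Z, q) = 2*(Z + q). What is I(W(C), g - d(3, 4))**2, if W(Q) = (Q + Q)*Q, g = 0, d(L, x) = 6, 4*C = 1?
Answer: 2209/1296 ≈ 1.7045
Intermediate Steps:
C = 1/4 (C = (1/4)*1 = 1/4 ≈ 0.25000)
W(Q) = 2*Q**2 (W(Q) = (2*Q)*Q = 2*Q**2)
I(Z, q) = 2*Z/9 + 2*q/9 (I(Z, q) = (2*(Z + q))/9 = (2*Z + 2*q)/9 = 2*Z/9 + 2*q/9)
I(W(C), g - d(3, 4))**2 = (2*(2*(1/4)**2)/9 + 2*(0 - 1*6)/9)**2 = (2*(2*(1/16))/9 + 2*(0 - 6)/9)**2 = ((2/9)*(1/8) + (2/9)*(-6))**2 = (1/36 - 4/3)**2 = (-47/36)**2 = 2209/1296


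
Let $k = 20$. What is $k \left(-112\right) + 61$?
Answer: $-2179$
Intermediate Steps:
$k \left(-112\right) + 61 = 20 \left(-112\right) + 61 = -2240 + 61 = -2179$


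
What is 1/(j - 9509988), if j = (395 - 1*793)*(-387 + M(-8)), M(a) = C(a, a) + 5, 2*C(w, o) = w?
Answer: -1/9356360 ≈ -1.0688e-7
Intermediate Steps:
C(w, o) = w/2
M(a) = 5 + a/2 (M(a) = a/2 + 5 = 5 + a/2)
j = 153628 (j = (395 - 1*793)*(-387 + (5 + (1/2)*(-8))) = (395 - 793)*(-387 + (5 - 4)) = -398*(-387 + 1) = -398*(-386) = 153628)
1/(j - 9509988) = 1/(153628 - 9509988) = 1/(-9356360) = -1/9356360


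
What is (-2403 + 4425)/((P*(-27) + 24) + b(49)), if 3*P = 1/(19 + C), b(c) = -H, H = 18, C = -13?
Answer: 1348/3 ≈ 449.33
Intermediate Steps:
b(c) = -18 (b(c) = -1*18 = -18)
P = 1/18 (P = 1/(3*(19 - 13)) = (⅓)/6 = (⅓)*(⅙) = 1/18 ≈ 0.055556)
(-2403 + 4425)/((P*(-27) + 24) + b(49)) = (-2403 + 4425)/(((1/18)*(-27) + 24) - 18) = 2022/((-3/2 + 24) - 18) = 2022/(45/2 - 18) = 2022/(9/2) = 2022*(2/9) = 1348/3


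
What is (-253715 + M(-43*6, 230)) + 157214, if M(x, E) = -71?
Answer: -96572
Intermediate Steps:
(-253715 + M(-43*6, 230)) + 157214 = (-253715 - 71) + 157214 = -253786 + 157214 = -96572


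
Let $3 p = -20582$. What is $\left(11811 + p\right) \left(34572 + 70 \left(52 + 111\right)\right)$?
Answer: $\frac{682878682}{3} \approx 2.2763 \cdot 10^{8}$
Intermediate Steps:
$p = - \frac{20582}{3}$ ($p = \frac{1}{3} \left(-20582\right) = - \frac{20582}{3} \approx -6860.7$)
$\left(11811 + p\right) \left(34572 + 70 \left(52 + 111\right)\right) = \left(11811 - \frac{20582}{3}\right) \left(34572 + 70 \left(52 + 111\right)\right) = \frac{14851 \left(34572 + 70 \cdot 163\right)}{3} = \frac{14851 \left(34572 + 11410\right)}{3} = \frac{14851}{3} \cdot 45982 = \frac{682878682}{3}$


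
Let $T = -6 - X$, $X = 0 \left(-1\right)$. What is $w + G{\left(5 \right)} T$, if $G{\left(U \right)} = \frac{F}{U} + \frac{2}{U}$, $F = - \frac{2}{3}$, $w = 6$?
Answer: $\frac{22}{5} \approx 4.4$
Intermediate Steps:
$F = - \frac{2}{3}$ ($F = \left(-2\right) \frac{1}{3} = - \frac{2}{3} \approx -0.66667$)
$X = 0$
$G{\left(U \right)} = \frac{4}{3 U}$ ($G{\left(U \right)} = - \frac{2}{3 U} + \frac{2}{U} = \frac{4}{3 U}$)
$T = -6$ ($T = -6 - 0 = -6 + 0 = -6$)
$w + G{\left(5 \right)} T = 6 + \frac{4}{3 \cdot 5} \left(-6\right) = 6 + \frac{4}{3} \cdot \frac{1}{5} \left(-6\right) = 6 + \frac{4}{15} \left(-6\right) = 6 - \frac{8}{5} = \frac{22}{5}$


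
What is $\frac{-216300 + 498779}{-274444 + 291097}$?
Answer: $\frac{282479}{16653} \approx 16.963$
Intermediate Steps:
$\frac{-216300 + 498779}{-274444 + 291097} = \frac{282479}{16653}$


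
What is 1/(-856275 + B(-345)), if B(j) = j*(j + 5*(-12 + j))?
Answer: -1/121425 ≈ -8.2355e-6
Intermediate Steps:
B(j) = j*(-60 + 6*j) (B(j) = j*(j + (-60 + 5*j)) = j*(-60 + 6*j))
1/(-856275 + B(-345)) = 1/(-856275 + 6*(-345)*(-10 - 345)) = 1/(-856275 + 6*(-345)*(-355)) = 1/(-856275 + 734850) = 1/(-121425) = -1/121425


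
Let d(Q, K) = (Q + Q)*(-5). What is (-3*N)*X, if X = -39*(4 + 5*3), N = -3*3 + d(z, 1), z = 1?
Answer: -42237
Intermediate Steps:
d(Q, K) = -10*Q (d(Q, K) = (2*Q)*(-5) = -10*Q)
N = -19 (N = -3*3 - 10*1 = -9 - 10 = -19)
X = -741 (X = -39*(4 + 15) = -39*19 = -741)
(-3*N)*X = -3*(-19)*(-741) = 57*(-741) = -42237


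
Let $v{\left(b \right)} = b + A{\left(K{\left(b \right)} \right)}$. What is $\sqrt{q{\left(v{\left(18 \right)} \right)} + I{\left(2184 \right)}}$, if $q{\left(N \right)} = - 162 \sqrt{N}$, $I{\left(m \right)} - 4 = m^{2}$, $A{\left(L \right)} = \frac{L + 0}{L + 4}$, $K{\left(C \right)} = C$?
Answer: $\frac{\sqrt{577153060 - 5346 \sqrt{253}}}{11} \approx 2183.8$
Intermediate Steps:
$A{\left(L \right)} = \frac{L}{4 + L}$
$v{\left(b \right)} = b + \frac{b}{4 + b}$
$I{\left(m \right)} = 4 + m^{2}$
$\sqrt{q{\left(v{\left(18 \right)} \right)} + I{\left(2184 \right)}} = \sqrt{- 162 \sqrt{\frac{18 \left(5 + 18\right)}{4 + 18}} + \left(4 + 2184^{2}\right)} = \sqrt{- 162 \sqrt{18 \cdot \frac{1}{22} \cdot 23} + \left(4 + 4769856\right)} = \sqrt{- 162 \sqrt{18 \cdot \frac{1}{22} \cdot 23} + 4769860} = \sqrt{- 162 \sqrt{\frac{207}{11}} + 4769860} = \sqrt{- 162 \frac{3 \sqrt{253}}{11} + 4769860} = \sqrt{- \frac{486 \sqrt{253}}{11} + 4769860} = \sqrt{4769860 - \frac{486 \sqrt{253}}{11}}$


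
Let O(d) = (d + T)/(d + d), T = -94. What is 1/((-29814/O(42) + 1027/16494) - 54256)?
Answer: -214422/1306872245 ≈ -0.00016407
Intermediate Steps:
O(d) = (-94 + d)/(2*d) (O(d) = (d - 94)/(d + d) = (-94 + d)/((2*d)) = (-94 + d)*(1/(2*d)) = (-94 + d)/(2*d))
1/((-29814/O(42) + 1027/16494) - 54256) = 1/((-29814*84/(-94 + 42) + 1027/16494) - 54256) = 1/((-29814/((½)*(1/42)*(-52)) + 1027*(1/16494)) - 54256) = 1/((-29814/(-13/21) + 1027/16494) - 54256) = 1/((-29814*(-21/13) + 1027/16494) - 54256) = 1/((626094/13 + 1027/16494) - 54256) = 1/(10326807787/214422 - 54256) = 1/(-1306872245/214422) = -214422/1306872245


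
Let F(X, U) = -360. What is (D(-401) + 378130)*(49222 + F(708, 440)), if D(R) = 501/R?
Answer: 7408926932198/401 ≈ 1.8476e+10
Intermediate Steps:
(D(-401) + 378130)*(49222 + F(708, 440)) = (501/(-401) + 378130)*(49222 - 360) = (501*(-1/401) + 378130)*48862 = (-501/401 + 378130)*48862 = (151629629/401)*48862 = 7408926932198/401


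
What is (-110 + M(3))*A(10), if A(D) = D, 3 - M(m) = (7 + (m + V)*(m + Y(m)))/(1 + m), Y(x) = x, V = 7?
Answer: -2475/2 ≈ -1237.5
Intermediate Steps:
M(m) = 3 - (7 + 2*m*(7 + m))/(1 + m) (M(m) = 3 - (7 + (m + 7)*(m + m))/(1 + m) = 3 - (7 + (7 + m)*(2*m))/(1 + m) = 3 - (7 + 2*m*(7 + m))/(1 + m))
(-110 + M(3))*A(10) = (-110 + (-4 - 11*3 - 2*3**2)/(1 + 3))*10 = (-110 + (-4 - 33 - 2*9)/4)*10 = (-110 + (-4 - 33 - 18)/4)*10 = (-110 + (1/4)*(-55))*10 = (-110 - 55/4)*10 = -495/4*10 = -2475/2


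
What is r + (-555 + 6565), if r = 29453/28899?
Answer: 173712443/28899 ≈ 6011.0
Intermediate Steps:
r = 29453/28899 (r = 29453*(1/28899) = 29453/28899 ≈ 1.0192)
r + (-555 + 6565) = 29453/28899 + (-555 + 6565) = 29453/28899 + 6010 = 173712443/28899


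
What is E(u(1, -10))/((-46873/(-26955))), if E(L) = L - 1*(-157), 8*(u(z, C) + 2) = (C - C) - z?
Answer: 33397245/374984 ≈ 89.063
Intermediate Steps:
u(z, C) = -2 - z/8 (u(z, C) = -2 + ((C - C) - z)/8 = -2 + (0 - z)/8 = -2 + (-z)/8 = -2 - z/8)
E(L) = 157 + L (E(L) = L + 157 = 157 + L)
E(u(1, -10))/((-46873/(-26955))) = (157 + (-2 - 1/8*1))/((-46873/(-26955))) = (157 + (-2 - 1/8))/((-46873*(-1/26955))) = (157 - 17/8)/(46873/26955) = (1239/8)*(26955/46873) = 33397245/374984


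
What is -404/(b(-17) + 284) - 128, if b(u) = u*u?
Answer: -73748/573 ≈ -128.71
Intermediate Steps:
b(u) = u**2
-404/(b(-17) + 284) - 128 = -404/((-17)**2 + 284) - 128 = -404/(289 + 284) - 128 = -404/573 - 128 = -73748/573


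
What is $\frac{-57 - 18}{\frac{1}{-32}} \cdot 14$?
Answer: $33600$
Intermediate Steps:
$\frac{-57 - 18}{\frac{1}{-32}} \cdot 14 = - \frac{75}{- \frac{1}{32}} \cdot 14 = \left(-75\right) \left(-32\right) 14 = 2400 \cdot 14 = 33600$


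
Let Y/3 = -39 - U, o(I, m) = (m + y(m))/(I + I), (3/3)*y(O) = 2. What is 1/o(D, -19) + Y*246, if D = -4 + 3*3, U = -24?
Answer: -188200/17 ≈ -11071.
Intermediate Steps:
y(O) = 2
D = 5 (D = -4 + 9 = 5)
o(I, m) = (2 + m)/(2*I) (o(I, m) = (m + 2)/(I + I) = (2 + m)/((2*I)) = (2 + m)*(1/(2*I)) = (2 + m)/(2*I))
Y = -45 (Y = 3*(-39 - 1*(-24)) = 3*(-39 + 24) = 3*(-15) = -45)
1/o(D, -19) + Y*246 = 1/((1/2)*(2 - 19)/5) - 45*246 = 1/((1/2)*(1/5)*(-17)) - 11070 = 1/(-17/10) - 11070 = -10/17 - 11070 = -188200/17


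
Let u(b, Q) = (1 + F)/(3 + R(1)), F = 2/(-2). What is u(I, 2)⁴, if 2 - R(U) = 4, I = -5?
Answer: 0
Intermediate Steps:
R(U) = -2 (R(U) = 2 - 1*4 = 2 - 4 = -2)
F = -1 (F = 2*(-½) = -1)
u(b, Q) = 0 (u(b, Q) = (1 - 1)/(3 - 2) = 0/1 = 0*1 = 0)
u(I, 2)⁴ = 0⁴ = 0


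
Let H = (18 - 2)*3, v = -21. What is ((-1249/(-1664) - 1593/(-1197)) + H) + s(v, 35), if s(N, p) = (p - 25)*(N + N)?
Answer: -81867419/221312 ≈ -369.92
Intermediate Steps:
s(N, p) = 2*N*(-25 + p) (s(N, p) = (-25 + p)*(2*N) = 2*N*(-25 + p))
H = 48 (H = 16*3 = 48)
((-1249/(-1664) - 1593/(-1197)) + H) + s(v, 35) = ((-1249/(-1664) - 1593/(-1197)) + 48) + 2*(-21)*(-25 + 35) = ((-1249*(-1/1664) - 1593*(-1/1197)) + 48) + 2*(-21)*10 = ((1249/1664 + 177/133) + 48) - 420 = (460645/221312 + 48) - 420 = 11083621/221312 - 420 = -81867419/221312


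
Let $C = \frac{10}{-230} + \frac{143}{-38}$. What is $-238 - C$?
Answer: $- \frac{204685}{874} \approx -234.19$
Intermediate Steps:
$C = - \frac{3327}{874}$ ($C = 10 \left(- \frac{1}{230}\right) + 143 \left(- \frac{1}{38}\right) = - \frac{1}{23} - \frac{143}{38} = - \frac{3327}{874} \approx -3.8066$)
$-238 - C = -238 - - \frac{3327}{874} = -238 + \frac{3327}{874} = - \frac{204685}{874}$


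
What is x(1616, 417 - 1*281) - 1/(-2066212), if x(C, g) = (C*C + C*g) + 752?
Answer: 5851479324609/2066212 ≈ 2.8320e+6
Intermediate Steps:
x(C, g) = 752 + C² + C*g (x(C, g) = (C² + C*g) + 752 = 752 + C² + C*g)
x(1616, 417 - 1*281) - 1/(-2066212) = (752 + 1616² + 1616*(417 - 1*281)) - 1/(-2066212) = (752 + 2611456 + 1616*(417 - 281)) - 1*(-1/2066212) = (752 + 2611456 + 1616*136) + 1/2066212 = (752 + 2611456 + 219776) + 1/2066212 = 2831984 + 1/2066212 = 5851479324609/2066212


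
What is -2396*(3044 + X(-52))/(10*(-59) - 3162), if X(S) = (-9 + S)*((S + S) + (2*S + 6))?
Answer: 4602117/469 ≈ 9812.6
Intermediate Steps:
X(S) = (-9 + S)*(6 + 4*S) (X(S) = (-9 + S)*(2*S + (6 + 2*S)) = (-9 + S)*(6 + 4*S))
-2396*(3044 + X(-52))/(10*(-59) - 3162) = -2396*(3044 + (-54 - 30*(-52) + 4*(-52)²))/(10*(-59) - 3162) = -2396*(3044 + (-54 + 1560 + 4*2704))/(-590 - 3162) = -2396/((-3752/(3044 + (-54 + 1560 + 10816)))) = -2396/((-3752/(3044 + 12322))) = -2396/((-3752/15366)) = -2396/((-3752*1/15366)) = -2396/(-1876/7683) = -2396*(-7683/1876) = 4602117/469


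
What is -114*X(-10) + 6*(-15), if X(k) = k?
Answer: 1050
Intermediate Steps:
-114*X(-10) + 6*(-15) = -114*(-10) + 6*(-15) = 1140 - 90 = 1050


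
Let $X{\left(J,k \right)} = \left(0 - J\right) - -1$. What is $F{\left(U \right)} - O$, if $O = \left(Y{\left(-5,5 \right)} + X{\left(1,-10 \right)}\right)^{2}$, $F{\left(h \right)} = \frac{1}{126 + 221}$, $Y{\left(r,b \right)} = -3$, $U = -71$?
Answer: $- \frac{3122}{347} \approx -8.9971$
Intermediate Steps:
$X{\left(J,k \right)} = 1 - J$ ($X{\left(J,k \right)} = - J + 1 = 1 - J$)
$F{\left(h \right)} = \frac{1}{347}$
$O = 9$ ($O = \left(-3 + \left(1 - 1\right)\right)^{2} = \left(-3 + 0\right)^{2} = \left(-3\right)^{2} = 9$)
$F{\left(U \right)} - O = \frac{1}{347} - 9 = - \frac{3122}{347}$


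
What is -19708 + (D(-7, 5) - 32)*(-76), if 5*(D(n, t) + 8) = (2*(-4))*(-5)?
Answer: -17276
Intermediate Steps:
D(n, t) = 0 (D(n, t) = -8 + ((2*(-4))*(-5))/5 = -8 + (-8*(-5))/5 = -8 + (1/5)*40 = -8 + 8 = 0)
-19708 + (D(-7, 5) - 32)*(-76) = -19708 + (0 - 32)*(-76) = -19708 - 32*(-76) = -19708 + 2432 = -17276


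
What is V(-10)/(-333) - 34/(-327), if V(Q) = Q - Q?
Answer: 34/327 ≈ 0.10398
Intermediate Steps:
V(Q) = 0
V(-10)/(-333) - 34/(-327) = 0/(-333) - 34/(-327) = 0*(-1/333) - 34*(-1/327) = 0 + 34/327 = 34/327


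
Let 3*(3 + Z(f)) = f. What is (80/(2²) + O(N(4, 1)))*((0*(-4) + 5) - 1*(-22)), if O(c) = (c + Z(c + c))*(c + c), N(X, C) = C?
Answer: 468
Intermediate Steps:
Z(f) = -3 + f/3
O(c) = 2*c*(-3 + 5*c/3) (O(c) = (c + (-3 + (c + c)/3))*(c + c) = (c + (-3 + (2*c)/3))*(2*c) = (c + (-3 + 2*c/3))*(2*c) = (-3 + 5*c/3)*(2*c) = 2*c*(-3 + 5*c/3))
(80/(2²) + O(N(4, 1)))*((0*(-4) + 5) - 1*(-22)) = (80/(2²) + (⅔)*1*(-9 + 5*1))*((0*(-4) + 5) - 1*(-22)) = (80/4 + (⅔)*1*(-9 + 5))*((0 + 5) + 22) = (80*(¼) + (⅔)*1*(-4))*(5 + 22) = (20 - 8/3)*27 = (52/3)*27 = 468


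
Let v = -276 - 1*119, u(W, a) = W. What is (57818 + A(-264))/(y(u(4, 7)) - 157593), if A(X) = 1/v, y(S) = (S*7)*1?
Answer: -22838109/62238175 ≈ -0.36695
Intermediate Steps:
v = -395 (v = -276 - 119 = -395)
y(S) = 7*S (y(S) = (7*S)*1 = 7*S)
A(X) = -1/395 (A(X) = 1/(-395) = -1/395)
(57818 + A(-264))/(y(u(4, 7)) - 157593) = (57818 - 1/395)/(7*4 - 157593) = 22838109/(395*(28 - 157593)) = (22838109/395)/(-157565) = (22838109/395)*(-1/157565) = -22838109/62238175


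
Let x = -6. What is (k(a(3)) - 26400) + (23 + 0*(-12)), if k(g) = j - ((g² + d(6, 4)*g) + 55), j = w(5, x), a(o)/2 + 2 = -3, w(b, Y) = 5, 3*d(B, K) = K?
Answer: -79541/3 ≈ -26514.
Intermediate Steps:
d(B, K) = K/3
a(o) = -10 (a(o) = -4 + 2*(-3) = -4 - 6 = -10)
j = 5
k(g) = -50 - g² - 4*g/3 (k(g) = 5 - ((g² + ((⅓)*4)*g) + 55) = 5 - ((g² + 4*g/3) + 55) = 5 - (55 + g² + 4*g/3) = 5 + (-55 - g² - 4*g/3) = -50 - g² - 4*g/3)
(k(a(3)) - 26400) + (23 + 0*(-12)) = ((-50 - 1*(-10)² - 4/3*(-10)) - 26400) + (23 + 0*(-12)) = ((-50 - 1*100 + 40/3) - 26400) + (23 + 0) = ((-50 - 100 + 40/3) - 26400) + 23 = (-410/3 - 26400) + 23 = -79610/3 + 23 = -79541/3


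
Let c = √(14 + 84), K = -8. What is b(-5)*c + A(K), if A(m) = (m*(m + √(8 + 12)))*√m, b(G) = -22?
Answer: 2*√2*(-77 + 16*I*(4 - √5)) ≈ -217.79 + 79.826*I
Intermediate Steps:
c = 7*√2 (c = √98 = 7*√2 ≈ 9.8995)
A(m) = m^(3/2)*(m + 2*√5) (A(m) = (m*(m + √20))*√m = (m*(m + 2*√5))*√m = m^(3/2)*(m + 2*√5))
b(-5)*c + A(K) = -154*√2 + (-8)^(3/2)*(-8 + 2*√5) = -154*√2 + (-16*I*√2)*(-8 + 2*√5) = -154*√2 - 16*I*√2*(-8 + 2*√5)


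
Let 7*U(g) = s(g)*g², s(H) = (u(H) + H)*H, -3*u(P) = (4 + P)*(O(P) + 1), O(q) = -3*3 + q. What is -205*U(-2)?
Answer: 3280/3 ≈ 1093.3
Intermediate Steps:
O(q) = -9 + q
u(P) = -(-8 + P)*(4 + P)/3 (u(P) = -(4 + P)*((-9 + P) + 1)/3 = -(4 + P)*(-8 + P)/3 = -(-8 + P)*(4 + P)/3)
s(H) = H*(32/3 - H²/3 + 7*H/3) (s(H) = ((32/3 - H²/3 + 4*H/3) + H)*H = (32/3 - H²/3 + 7*H/3)*H = H*(32/3 - H²/3 + 7*H/3))
U(g) = g³*(32 - g² + 7*g)/21 (U(g) = ((g*(32 - g² + 7*g)/3)*g²)/7 = (g³*(32 - g² + 7*g)/3)/7 = g³*(32 - g² + 7*g)/21)
-205*U(-2) = -205*(-2)³*(32 - 1*(-2)² + 7*(-2))/21 = -205*(-8)*(32 - 1*4 - 14)/21 = -205*(-8)*(32 - 4 - 14)/21 = -205*(-8)*14/21 = -205*(-16/3) = 3280/3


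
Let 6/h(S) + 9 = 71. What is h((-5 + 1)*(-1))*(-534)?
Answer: -1602/31 ≈ -51.677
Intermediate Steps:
h(S) = 3/31 (h(S) = 6/(-9 + 71) = 6/62 = 6*(1/62) = 3/31)
h((-5 + 1)*(-1))*(-534) = (3/31)*(-534) = -1602/31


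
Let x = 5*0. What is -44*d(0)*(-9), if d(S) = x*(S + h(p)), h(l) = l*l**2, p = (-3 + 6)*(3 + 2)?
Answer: 0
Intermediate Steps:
p = 15 (p = 3*5 = 15)
h(l) = l**3
x = 0
d(S) = 0 (d(S) = 0*(S + 15**3) = 0*(S + 3375) = 0*(3375 + S) = 0)
-44*d(0)*(-9) = -44*0*(-9) = 0*(-9) = 0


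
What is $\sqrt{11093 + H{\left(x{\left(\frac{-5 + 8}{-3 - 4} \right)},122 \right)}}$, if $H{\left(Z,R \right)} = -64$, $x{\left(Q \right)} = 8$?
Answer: $\sqrt{11029} \approx 105.02$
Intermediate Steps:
$\sqrt{11093 + H{\left(x{\left(\frac{-5 + 8}{-3 - 4} \right)},122 \right)}} = \sqrt{11093 - 64} = \sqrt{11029}$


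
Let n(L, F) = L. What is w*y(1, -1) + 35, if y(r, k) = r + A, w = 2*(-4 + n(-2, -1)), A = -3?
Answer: 59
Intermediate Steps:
w = -12 (w = 2*(-4 - 2) = 2*(-6) = -12)
y(r, k) = -3 + r (y(r, k) = r - 3 = -3 + r)
w*y(1, -1) + 35 = -12*(-3 + 1) + 35 = -12*(-2) + 35 = 24 + 35 = 59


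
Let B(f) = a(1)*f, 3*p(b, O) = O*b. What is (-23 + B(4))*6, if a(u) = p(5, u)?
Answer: -98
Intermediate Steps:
p(b, O) = O*b/3 (p(b, O) = (O*b)/3 = O*b/3)
a(u) = 5*u/3 (a(u) = (1/3)*u*5 = 5*u/3)
B(f) = 5*f/3 (B(f) = ((5/3)*1)*f = 5*f/3)
(-23 + B(4))*6 = (-23 + (5/3)*4)*6 = (-23 + 20/3)*6 = -49/3*6 = -98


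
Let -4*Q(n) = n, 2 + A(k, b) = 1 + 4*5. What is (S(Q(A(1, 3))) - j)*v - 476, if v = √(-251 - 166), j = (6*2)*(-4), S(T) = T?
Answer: -476 + 173*I*√417/4 ≈ -476.0 + 883.19*I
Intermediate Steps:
A(k, b) = 19 (A(k, b) = -2 + (1 + 4*5) = -2 + (1 + 20) = -2 + 21 = 19)
Q(n) = -n/4
j = -48 (j = 12*(-4) = -48)
v = I*√417 (v = √(-417) = I*√417 ≈ 20.421*I)
(S(Q(A(1, 3))) - j)*v - 476 = (-¼*19 - 1*(-48))*(I*√417) - 476 = (-19/4 + 48)*(I*√417) - 476 = 173*(I*√417)/4 - 476 = 173*I*√417/4 - 476 = -476 + 173*I*√417/4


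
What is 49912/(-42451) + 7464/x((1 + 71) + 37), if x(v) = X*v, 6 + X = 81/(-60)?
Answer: -2378941752/226730791 ≈ -10.492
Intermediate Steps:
X = -147/20 (X = -6 + 81/(-60) = -6 + 81*(-1/60) = -6 - 27/20 = -147/20 ≈ -7.3500)
x(v) = -147*v/20
49912/(-42451) + 7464/x((1 + 71) + 37) = 49912/(-42451) + 7464/((-147*((1 + 71) + 37)/20)) = 49912*(-1/42451) + 7464/((-147*(72 + 37)/20)) = -49912/42451 + 7464/((-147/20*109)) = -49912/42451 + 7464/(-16023/20) = -49912/42451 + 7464*(-20/16023) = -49912/42451 - 49760/5341 = -2378941752/226730791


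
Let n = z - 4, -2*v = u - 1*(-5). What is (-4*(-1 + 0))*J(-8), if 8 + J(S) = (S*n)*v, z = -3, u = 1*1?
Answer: -704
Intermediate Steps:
u = 1
v = -3 (v = -(1 - 1*(-5))/2 = -(1 + 5)/2 = -1/2*6 = -3)
n = -7 (n = -3 - 4 = -7)
J(S) = -8 + 21*S (J(S) = -8 + (S*(-7))*(-3) = -8 - 7*S*(-3) = -8 + 21*S)
(-4*(-1 + 0))*J(-8) = (-4*(-1 + 0))*(-8 + 21*(-8)) = (-4*(-1))*(-8 - 168) = 4*(-176) = -704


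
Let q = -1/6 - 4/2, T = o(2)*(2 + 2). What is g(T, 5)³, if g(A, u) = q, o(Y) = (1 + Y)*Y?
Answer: -2197/216 ≈ -10.171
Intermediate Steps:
o(Y) = Y*(1 + Y)
T = 24 (T = (2*(1 + 2))*(2 + 2) = (2*3)*4 = 6*4 = 24)
q = -13/6 (q = -1*⅙ - 4*½ = -⅙ - 2 = -13/6 ≈ -2.1667)
g(A, u) = -13/6
g(T, 5)³ = (-13/6)³ = -2197/216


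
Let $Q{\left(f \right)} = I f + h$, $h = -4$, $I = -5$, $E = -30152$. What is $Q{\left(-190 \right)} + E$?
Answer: $-29206$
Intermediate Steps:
$Q{\left(f \right)} = -4 - 5 f$ ($Q{\left(f \right)} = - 5 f - 4 = -4 - 5 f$)
$Q{\left(-190 \right)} + E = \left(-4 - -950\right) - 30152 = \left(-4 + 950\right) - 30152 = 946 - 30152 = -29206$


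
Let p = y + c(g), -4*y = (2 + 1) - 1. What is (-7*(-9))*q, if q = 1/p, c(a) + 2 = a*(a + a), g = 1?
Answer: -126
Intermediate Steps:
y = -½ (y = -((2 + 1) - 1)/4 = -(3 - 1)/4 = -¼*2 = -½ ≈ -0.50000)
c(a) = -2 + 2*a² (c(a) = -2 + a*(a + a) = -2 + a*(2*a) = -2 + 2*a²)
p = -½ (p = -½ + (-2 + 2*1²) = -½ + (-2 + 2*1) = -½ + (-2 + 2) = -½ + 0 = -½ ≈ -0.50000)
q = -2 (q = 1/(-½) = -2)
(-7*(-9))*q = -7*(-9)*(-2) = 63*(-2) = -126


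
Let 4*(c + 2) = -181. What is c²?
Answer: 35721/16 ≈ 2232.6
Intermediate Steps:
c = -189/4 (c = -2 + (¼)*(-181) = -2 - 181/4 = -189/4 ≈ -47.250)
c² = (-189/4)² = 35721/16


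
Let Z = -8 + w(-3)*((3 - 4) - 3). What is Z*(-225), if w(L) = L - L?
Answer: 1800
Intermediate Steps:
w(L) = 0
Z = -8 (Z = -8 + 0*((3 - 4) - 3) = -8 + 0*(-1 - 3) = -8 + 0*(-4) = -8 + 0 = -8)
Z*(-225) = -8*(-225) = 1800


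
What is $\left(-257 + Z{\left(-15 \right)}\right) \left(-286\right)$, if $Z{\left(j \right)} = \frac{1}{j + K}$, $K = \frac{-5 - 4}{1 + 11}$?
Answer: $\frac{4631770}{63} \approx 73520.0$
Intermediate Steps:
$K = - \frac{3}{4}$ ($K = - \frac{9}{12} = \left(-9\right) \frac{1}{12} = - \frac{3}{4} \approx -0.75$)
$Z{\left(j \right)} = \frac{1}{- \frac{3}{4} + j}$ ($Z{\left(j \right)} = \frac{1}{j - \frac{3}{4}} = \frac{1}{- \frac{3}{4} + j}$)
$\left(-257 + Z{\left(-15 \right)}\right) \left(-286\right) = \left(-257 + \frac{4}{-3 + 4 \left(-15\right)}\right) \left(-286\right) = \left(-257 + \frac{4}{-3 - 60}\right) \left(-286\right) = \left(-257 + \frac{4}{-63}\right) \left(-286\right) = \left(-257 + 4 \left(- \frac{1}{63}\right)\right) \left(-286\right) = \left(-257 - \frac{4}{63}\right) \left(-286\right) = \left(- \frac{16195}{63}\right) \left(-286\right) = \frac{4631770}{63}$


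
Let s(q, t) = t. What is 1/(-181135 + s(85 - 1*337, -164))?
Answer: -1/181299 ≈ -5.5158e-6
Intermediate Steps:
1/(-181135 + s(85 - 1*337, -164)) = 1/(-181135 - 164) = 1/(-181299) = -1/181299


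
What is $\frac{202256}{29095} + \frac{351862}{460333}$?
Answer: $\frac{103342536138}{13393388635} \approx 7.7159$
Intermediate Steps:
$\frac{202256}{29095} + \frac{351862}{460333} = \frac{103342536138}{13393388635}$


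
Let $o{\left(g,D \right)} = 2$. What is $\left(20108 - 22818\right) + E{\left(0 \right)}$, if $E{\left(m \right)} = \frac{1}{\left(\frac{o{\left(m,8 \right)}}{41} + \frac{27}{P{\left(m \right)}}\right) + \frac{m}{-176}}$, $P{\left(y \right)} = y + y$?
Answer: $-2710$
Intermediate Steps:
$P{\left(y \right)} = 2 y$
$E{\left(m \right)} = \frac{1}{\frac{2}{41} - \frac{m}{176} + \frac{27}{2 m}}$ ($E{\left(m \right)} = \frac{1}{\left(\frac{2}{41} + \frac{27}{2 m}\right) + \frac{m}{-176}} = \frac{1}{\left(2 \cdot \frac{1}{41} + 27 \frac{1}{2 m}\right) + m \left(- \frac{1}{176}\right)} = \frac{1}{\left(\frac{2}{41} + \frac{27}{2 m}\right) - \frac{m}{176}} = \frac{1}{\frac{2}{41} - \frac{m}{176} + \frac{27}{2 m}}$)
$\left(20108 - 22818\right) + E{\left(0 \right)} = \left(20108 - 22818\right) + 7216 \cdot 0 \frac{1}{97416 - 41 \cdot 0^{2} + 352 \cdot 0} = -2710 + 7216 \cdot 0 \frac{1}{97416 - 0 + 0} = -2710 + 7216 \cdot 0 \frac{1}{97416 + 0 + 0} = -2710 + 7216 \cdot 0 \cdot \frac{1}{97416} = -2710 + 0 = -2710$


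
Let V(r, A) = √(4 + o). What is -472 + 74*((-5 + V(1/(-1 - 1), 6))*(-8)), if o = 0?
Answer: 1304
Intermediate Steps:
V(r, A) = 2 (V(r, A) = √(4 + 0) = √4 = 2)
-472 + 74*((-5 + V(1/(-1 - 1), 6))*(-8)) = -472 + 74*((-5 + 2)*(-8)) = -472 + 74*(-3*(-8)) = -472 + 74*24 = -472 + 1776 = 1304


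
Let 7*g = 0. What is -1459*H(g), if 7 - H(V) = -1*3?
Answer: -14590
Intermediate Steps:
g = 0 (g = (⅐)*0 = 0)
H(V) = 10 (H(V) = 7 - (-1)*3 = 7 - 1*(-3) = 7 + 3 = 10)
-1459*H(g) = -1459*10 = -14590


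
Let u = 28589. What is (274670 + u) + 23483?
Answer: 326742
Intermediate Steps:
(274670 + u) + 23483 = (274670 + 28589) + 23483 = 303259 + 23483 = 326742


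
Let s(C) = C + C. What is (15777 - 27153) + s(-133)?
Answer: -11642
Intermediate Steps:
s(C) = 2*C
(15777 - 27153) + s(-133) = (15777 - 27153) + 2*(-133) = -11376 - 266 = -11642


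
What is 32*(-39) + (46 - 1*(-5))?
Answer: -1197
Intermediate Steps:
32*(-39) + (46 - 1*(-5)) = -1248 + (46 + 5) = -1248 + 51 = -1197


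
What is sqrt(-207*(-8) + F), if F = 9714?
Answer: sqrt(11370) ≈ 106.63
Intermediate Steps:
sqrt(-207*(-8) + F) = sqrt(-207*(-8) + 9714) = sqrt(1656 + 9714) = sqrt(11370)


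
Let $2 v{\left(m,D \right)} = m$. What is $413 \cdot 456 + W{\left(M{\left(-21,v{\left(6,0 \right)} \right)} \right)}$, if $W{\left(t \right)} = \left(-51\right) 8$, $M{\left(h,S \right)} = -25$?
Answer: $187920$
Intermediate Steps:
$v{\left(m,D \right)} = \frac{m}{2}$
$W{\left(t \right)} = -408$
$413 \cdot 456 + W{\left(M{\left(-21,v{\left(6,0 \right)} \right)} \right)} = 413 \cdot 456 - 408 = 188328 - 408 = 187920$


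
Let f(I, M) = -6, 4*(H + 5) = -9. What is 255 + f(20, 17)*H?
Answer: 597/2 ≈ 298.50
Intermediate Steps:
H = -29/4 (H = -5 + (1/4)*(-9) = -5 - 9/4 = -29/4 ≈ -7.2500)
255 + f(20, 17)*H = 255 - 6*(-29/4) = 255 + 87/2 = 597/2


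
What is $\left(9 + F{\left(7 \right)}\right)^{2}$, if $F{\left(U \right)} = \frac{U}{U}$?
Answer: $100$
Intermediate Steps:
$F{\left(U \right)} = 1$
$\left(9 + F{\left(7 \right)}\right)^{2} = \left(9 + 1\right)^{2} = 10^{2} = 100$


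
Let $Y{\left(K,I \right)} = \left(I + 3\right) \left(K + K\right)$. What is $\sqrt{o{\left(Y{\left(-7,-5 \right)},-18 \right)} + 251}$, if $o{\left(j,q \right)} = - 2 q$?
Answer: $\sqrt{287} \approx 16.941$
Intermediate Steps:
$Y{\left(K,I \right)} = 2 K \left(3 + I\right)$ ($Y{\left(K,I \right)} = \left(3 + I\right) 2 K = 2 K \left(3 + I\right)$)
$\sqrt{o{\left(Y{\left(-7,-5 \right)},-18 \right)} + 251} = \sqrt{\left(-2\right) \left(-18\right) + 251} = \sqrt{36 + 251} = \sqrt{287}$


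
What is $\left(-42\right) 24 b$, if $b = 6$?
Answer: $-6048$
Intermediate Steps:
$\left(-42\right) 24 b = \left(-42\right) 24 \cdot 6 = \left(-1008\right) 6 = -6048$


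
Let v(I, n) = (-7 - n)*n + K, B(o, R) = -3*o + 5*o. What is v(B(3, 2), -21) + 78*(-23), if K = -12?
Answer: -2100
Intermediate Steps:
B(o, R) = 2*o
v(I, n) = -12 + n*(-7 - n) (v(I, n) = (-7 - n)*n - 12 = n*(-7 - n) - 12 = -12 + n*(-7 - n))
v(B(3, 2), -21) + 78*(-23) = (-12 - 1*(-21)**2 - 7*(-21)) + 78*(-23) = (-12 - 1*441 + 147) - 1794 = (-12 - 441 + 147) - 1794 = -306 - 1794 = -2100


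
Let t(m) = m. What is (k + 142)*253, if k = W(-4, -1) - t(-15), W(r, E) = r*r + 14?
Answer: 47311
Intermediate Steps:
W(r, E) = 14 + r**2 (W(r, E) = r**2 + 14 = 14 + r**2)
k = 45 (k = (14 + (-4)**2) - 1*(-15) = (14 + 16) + 15 = 30 + 15 = 45)
(k + 142)*253 = (45 + 142)*253 = 187*253 = 47311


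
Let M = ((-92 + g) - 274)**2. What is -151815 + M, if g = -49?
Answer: 20410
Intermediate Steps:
M = 172225 (M = ((-92 - 49) - 274)**2 = (-141 - 274)**2 = (-415)**2 = 172225)
-151815 + M = -151815 + 172225 = 20410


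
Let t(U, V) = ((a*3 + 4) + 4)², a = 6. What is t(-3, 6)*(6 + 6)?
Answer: 8112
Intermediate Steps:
t(U, V) = 676 (t(U, V) = ((6*3 + 4) + 4)² = ((18 + 4) + 4)² = (22 + 4)² = 26² = 676)
t(-3, 6)*(6 + 6) = 676*(6 + 6) = 676*12 = 8112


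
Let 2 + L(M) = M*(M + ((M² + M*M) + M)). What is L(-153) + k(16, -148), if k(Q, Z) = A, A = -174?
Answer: -7116512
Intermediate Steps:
k(Q, Z) = -174
L(M) = -2 + M*(2*M + 2*M²) (L(M) = -2 + M*(M + ((M² + M*M) + M)) = -2 + M*(M + ((M² + M²) + M)) = -2 + M*(M + (2*M² + M)) = -2 + M*(M + (M + 2*M²)) = -2 + M*(2*M + 2*M²))
L(-153) + k(16, -148) = (-2 + 2*(-153)² + 2*(-153)³) - 174 = (-2 + 2*23409 + 2*(-3581577)) - 174 = (-2 + 46818 - 7163154) - 174 = -7116338 - 174 = -7116512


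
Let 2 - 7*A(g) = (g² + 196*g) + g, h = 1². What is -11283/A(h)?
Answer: 11283/28 ≈ 402.96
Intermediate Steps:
h = 1
A(g) = 2/7 - 197*g/7 - g²/7 (A(g) = 2/7 - ((g² + 196*g) + g)/7 = 2/7 - (g² + 197*g)/7 = 2/7 + (-197*g/7 - g²/7) = 2/7 - 197*g/7 - g²/7)
-11283/A(h) = -11283/(2/7 - 197/7*1 - ⅐*1²) = -11283/(2/7 - 197/7 - ⅐*1) = -11283/(2/7 - 197/7 - ⅐) = -11283/(-28) = -11283*(-1/28) = 11283/28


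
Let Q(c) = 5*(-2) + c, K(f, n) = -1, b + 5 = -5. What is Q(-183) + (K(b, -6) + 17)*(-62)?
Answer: -1185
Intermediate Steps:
b = -10 (b = -5 - 5 = -10)
Q(c) = -10 + c
Q(-183) + (K(b, -6) + 17)*(-62) = (-10 - 183) + (-1 + 17)*(-62) = -193 + 16*(-62) = -193 - 992 = -1185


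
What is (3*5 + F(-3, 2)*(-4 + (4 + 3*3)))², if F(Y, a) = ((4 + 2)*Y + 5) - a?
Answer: 14400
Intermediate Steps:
F(Y, a) = 5 - a + 6*Y (F(Y, a) = (6*Y + 5) - a = (5 + 6*Y) - a = 5 - a + 6*Y)
(3*5 + F(-3, 2)*(-4 + (4 + 3*3)))² = (3*5 + (5 - 1*2 + 6*(-3))*(-4 + (4 + 3*3)))² = (15 + (5 - 2 - 18)*(-4 + (4 + 9)))² = (15 - 15*(-4 + 13))² = (15 - 15*9)² = (15 - 135)² = (-120)² = 14400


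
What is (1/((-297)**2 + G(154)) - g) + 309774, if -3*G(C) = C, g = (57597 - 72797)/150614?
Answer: 6169667988615035/19916668211 ≈ 3.0977e+5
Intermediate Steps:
g = -7600/75307 (g = -15200*1/150614 = -7600/75307 ≈ -0.10092)
G(C) = -C/3
(1/((-297)**2 + G(154)) - g) + 309774 = (1/((-297)**2 - 1/3*154) - 1*(-7600/75307)) + 309774 = (1/(88209 - 154/3) + 7600/75307) + 309774 = (1/(264473/3) + 7600/75307) + 309774 = (3/264473 + 7600/75307) + 309774 = 2010220721/19916668211 + 309774 = 6169667988615035/19916668211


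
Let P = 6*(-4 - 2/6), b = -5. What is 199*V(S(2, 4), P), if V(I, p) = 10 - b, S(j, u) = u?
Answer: 2985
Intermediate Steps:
P = -26 (P = 6*(-4 - 2*⅙) = 6*(-4 - ⅓) = 6*(-13/3) = -26)
V(I, p) = 15 (V(I, p) = 10 - 1*(-5) = 10 + 5 = 15)
199*V(S(2, 4), P) = 199*15 = 2985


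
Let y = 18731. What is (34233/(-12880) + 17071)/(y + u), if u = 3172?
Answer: 219840247/282110640 ≈ 0.77927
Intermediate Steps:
(34233/(-12880) + 17071)/(y + u) = (34233/(-12880) + 17071)/(18731 + 3172) = (34233*(-1/12880) + 17071)/21903 = (-34233/12880 + 17071)*(1/21903) = (219840247/12880)*(1/21903) = 219840247/282110640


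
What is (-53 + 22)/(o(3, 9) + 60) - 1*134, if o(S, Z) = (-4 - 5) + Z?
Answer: -8071/60 ≈ -134.52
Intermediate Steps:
o(S, Z) = -9 + Z
(-53 + 22)/(o(3, 9) + 60) - 1*134 = (-53 + 22)/((-9 + 9) + 60) - 1*134 = -31/(0 + 60) - 134 = -31/60 - 134 = -8071/60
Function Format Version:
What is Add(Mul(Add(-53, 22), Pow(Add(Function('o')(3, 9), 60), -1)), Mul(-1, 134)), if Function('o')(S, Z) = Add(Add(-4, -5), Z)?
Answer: Rational(-8071, 60) ≈ -134.52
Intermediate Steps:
Function('o')(S, Z) = Add(-9, Z)
Add(Mul(Add(-53, 22), Pow(Add(Function('o')(3, 9), 60), -1)), Mul(-1, 134)) = Add(Mul(Add(-53, 22), Pow(Add(Add(-9, 9), 60), -1)), Mul(-1, 134)) = Add(Mul(-31, Pow(Add(0, 60), -1)), -134) = Add(Mul(-31, Pow(60, -1)), -134) = Add(Mul(-31, Rational(1, 60)), -134) = Add(Rational(-31, 60), -134) = Rational(-8071, 60)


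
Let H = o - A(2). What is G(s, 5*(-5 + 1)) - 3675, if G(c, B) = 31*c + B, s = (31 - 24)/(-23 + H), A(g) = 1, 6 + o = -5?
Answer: -18506/5 ≈ -3701.2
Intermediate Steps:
o = -11 (o = -6 - 5 = -11)
H = -12 (H = -11 - 1*1 = -11 - 1 = -12)
s = -1/5 (s = (31 - 24)/(-23 - 12) = 7/(-35) = 7*(-1/35) = -1/5 ≈ -0.20000)
G(c, B) = B + 31*c
G(s, 5*(-5 + 1)) - 3675 = (5*(-5 + 1) + 31*(-1/5)) - 3675 = (5*(-4) - 31/5) - 3675 = (-20 - 31/5) - 3675 = -131/5 - 3675 = -18506/5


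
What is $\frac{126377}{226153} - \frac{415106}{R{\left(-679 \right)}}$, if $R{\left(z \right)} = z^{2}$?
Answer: $- \frac{35612488761}{104265805273} \approx -0.34155$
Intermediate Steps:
$\frac{126377}{226153} - \frac{415106}{R{\left(-679 \right)}} = \frac{126377}{226153} - \frac{415106}{\left(-679\right)^{2}} = 126377 \cdot \frac{1}{226153} - \frac{415106}{461041} = \frac{126377}{226153} - \frac{415106}{461041} = - \frac{35612488761}{104265805273}$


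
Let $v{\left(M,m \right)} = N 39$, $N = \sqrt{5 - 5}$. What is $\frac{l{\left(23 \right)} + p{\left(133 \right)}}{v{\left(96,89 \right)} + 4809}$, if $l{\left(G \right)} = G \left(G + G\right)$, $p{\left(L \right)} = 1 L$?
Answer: $\frac{397}{1603} \approx 0.24766$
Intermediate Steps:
$p{\left(L \right)} = L$
$N = 0$ ($N = \sqrt{0} = 0$)
$l{\left(G \right)} = 2 G^{2}$ ($l{\left(G \right)} = G 2 G = 2 G^{2}$)
$v{\left(M,m \right)} = 0$ ($v{\left(M,m \right)} = 0 \cdot 39 = 0$)
$\frac{l{\left(23 \right)} + p{\left(133 \right)}}{v{\left(96,89 \right)} + 4809} = \frac{2 \cdot 23^{2} + 133}{0 + 4809} = \frac{2 \cdot 529 + 133}{4809} = \left(1058 + 133\right) \frac{1}{4809} = 1191 \cdot \frac{1}{4809} = \frac{397}{1603}$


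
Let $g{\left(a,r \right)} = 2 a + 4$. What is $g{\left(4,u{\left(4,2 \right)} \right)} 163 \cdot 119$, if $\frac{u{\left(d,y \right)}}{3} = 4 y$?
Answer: $232764$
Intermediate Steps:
$u{\left(d,y \right)} = 12 y$ ($u{\left(d,y \right)} = 3 \cdot 4 y = 12 y$)
$g{\left(a,r \right)} = 4 + 2 a$
$g{\left(4,u{\left(4,2 \right)} \right)} 163 \cdot 119 = \left(4 + 2 \cdot 4\right) 163 \cdot 119 = \left(4 + 8\right) 163 \cdot 119 = 12 \cdot 163 \cdot 119 = 1956 \cdot 119 = 232764$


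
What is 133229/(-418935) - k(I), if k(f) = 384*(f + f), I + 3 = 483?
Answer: -154436331629/418935 ≈ -3.6864e+5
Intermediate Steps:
I = 480 (I = -3 + 483 = 480)
k(f) = 768*f (k(f) = 384*(2*f) = 768*f)
133229/(-418935) - k(I) = 133229/(-418935) - 768*480 = 133229*(-1/418935) - 1*368640 = -133229/418935 - 368640 = -154436331629/418935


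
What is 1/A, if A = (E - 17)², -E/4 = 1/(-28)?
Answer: 49/13924 ≈ 0.0035191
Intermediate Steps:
E = ⅐ (E = -4/(-28) = -4*(-1/28) = ⅐ ≈ 0.14286)
A = 13924/49 (A = (⅐ - 17)² = (-118/7)² = 13924/49 ≈ 284.16)
1/A = 1/(13924/49) = 49/13924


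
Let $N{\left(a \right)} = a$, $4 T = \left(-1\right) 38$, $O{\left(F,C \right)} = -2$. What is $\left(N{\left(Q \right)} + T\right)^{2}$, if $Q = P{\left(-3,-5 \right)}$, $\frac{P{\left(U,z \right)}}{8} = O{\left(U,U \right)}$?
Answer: $\frac{2601}{4} \approx 650.25$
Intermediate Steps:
$T = - \frac{19}{2}$ ($T = \frac{\left(-1\right) 38}{4} = \frac{1}{4} \left(-38\right) = - \frac{19}{2} \approx -9.5$)
$P{\left(U,z \right)} = -16$ ($P{\left(U,z \right)} = 8 \left(-2\right) = -16$)
$Q = -16$
$\left(N{\left(Q \right)} + T\right)^{2} = \left(-16 - \frac{19}{2}\right)^{2} = \left(- \frac{51}{2}\right)^{2} = \frac{2601}{4}$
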